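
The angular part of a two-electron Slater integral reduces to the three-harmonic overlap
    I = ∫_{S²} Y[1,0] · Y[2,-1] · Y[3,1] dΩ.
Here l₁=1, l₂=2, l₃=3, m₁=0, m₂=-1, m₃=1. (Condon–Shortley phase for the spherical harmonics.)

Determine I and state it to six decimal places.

m-sum 0 ✓  L=6 even ✓  1≤3≤3 ✓
Π(2lᵢ+1) = 3×5×7 = 105
triangle coeff Δ(1,2,3) = 1/105
Σ_t [0,0]: t=0:+1/4 = 1/4
(3j)²=3/35 [(1 2 3; 0 0 0)], sign=-1
Σ_t [0,0]: t=0:+1/6 = 1/6
(3j)²=8/105 [(1 2 3; 0 -1 1)], sign=+1
⇒ 4πI² = 24/35
I = (-1)√(24/35/(4π)) = -0.23359668

-0.233597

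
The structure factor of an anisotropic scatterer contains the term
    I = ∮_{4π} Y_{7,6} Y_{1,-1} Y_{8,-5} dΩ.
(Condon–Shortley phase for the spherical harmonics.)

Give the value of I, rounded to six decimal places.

-0.052996

Checks pass: Σm=0; 16 even; l₃=8∈[6,8].
(2·7+1)(2·1+1)(2·8+1) = 765
Δ: 0! 14! 2! / 17! → 1/2040
sum: t=0:+1/25401600 = 1/25401600
3j²(7 1 8; 0 0 0) = Δ·Π!·Σ² = 8/255  (sign +1)
sum: t=0:+1/12454041600 = 1/12454041600
3j²(7 1 8; 6 -1 -5) = Δ·Π!·Σ² = 1/680  (sign -1)
combine: 4πI² = 765·8/255·1/680 = 3/85
take √, sign -1: I = -0.05299638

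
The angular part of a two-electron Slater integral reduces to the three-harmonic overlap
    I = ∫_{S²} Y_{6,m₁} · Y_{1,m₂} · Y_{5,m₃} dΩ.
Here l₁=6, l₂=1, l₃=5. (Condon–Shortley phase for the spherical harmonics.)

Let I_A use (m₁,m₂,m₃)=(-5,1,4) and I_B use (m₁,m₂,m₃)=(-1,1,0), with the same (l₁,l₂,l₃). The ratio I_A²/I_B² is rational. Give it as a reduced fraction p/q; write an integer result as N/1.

l's match ⇒ only the (l;m) 3-j factors differ between A and B.
A: triangle coeff Δ(6,1,5) = 1/858; Σ_t [2,2]: t=2:+1/725760 = 1/725760; (3j)²=5/78 [(6 1 5; -5 1 4)], sign=-1
B: triangle coeff Δ(6,1,5) = 1/858; Σ_t [2,2]: t=2:+1/28800 = 1/28800; (3j)²=7/286 [(6 1 5; -1 1 0)], sign=-1
I_A²/I_B² = (5/78)/(7/286) = 55/21

55/21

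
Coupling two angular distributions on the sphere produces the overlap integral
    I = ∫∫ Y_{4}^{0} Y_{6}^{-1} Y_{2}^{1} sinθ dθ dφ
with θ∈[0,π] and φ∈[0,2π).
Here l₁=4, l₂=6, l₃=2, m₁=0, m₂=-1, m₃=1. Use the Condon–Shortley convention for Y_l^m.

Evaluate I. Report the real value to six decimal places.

-0.210395

Rules hold: Σm=0, L=12 even, 2≤2≤10.
N = 9·13·5 = 585
Δ = 8!·0!·4!/13! = 1/6435
Racah Σ t=4..4: t=4:+1/2304 = 1/2304
⇒ 3j(4 6 2; 0 0 0)² = 5/143, sgn +1
Racah Σ t=4..4: t=4:+1/3456 = 1/3456
⇒ 3j(4 6 2; 0 -1 1)² = 35/1287, sgn -1
4πI² = N·(3j₀)²·(3jₘ)² = 875/1573
I = -1·√(0.556262/4π) = -0.21039467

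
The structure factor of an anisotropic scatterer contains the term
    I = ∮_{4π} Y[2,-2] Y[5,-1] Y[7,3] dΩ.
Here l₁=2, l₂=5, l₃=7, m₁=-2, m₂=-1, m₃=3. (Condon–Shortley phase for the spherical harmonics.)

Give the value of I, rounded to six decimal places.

-0.164220

m-sum 0 ✓  L=14 even ✓  3≤7≤7 ✓
Π(2lᵢ+1) = 5×11×15 = 825
triangle coeff Δ(2,5,7) = 1/15015
Σ_t [0,0]: t=0:+1/57600 = 1/57600
(3j)²=21/715 [(2 5 7; 0 0 0)], sign=-1
Σ_t [0,0]: t=0:+1/414720 = 1/414720
(3j)²=2/143 [(2 5 7; -2 -1 3)], sign=+1
⇒ 4πI² = 630/1859
I = (-1)√(630/1859/(4π)) = -0.16421985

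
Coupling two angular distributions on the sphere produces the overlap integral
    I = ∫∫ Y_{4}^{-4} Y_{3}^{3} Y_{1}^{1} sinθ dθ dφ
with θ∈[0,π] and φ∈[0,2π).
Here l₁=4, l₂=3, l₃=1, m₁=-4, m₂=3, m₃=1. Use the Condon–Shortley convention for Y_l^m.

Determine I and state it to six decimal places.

0.325735

m-sum 0 ✓  L=8 even ✓  1≤1≤7 ✓
Π(2lᵢ+1) = 9×7×3 = 189
triangle coeff Δ(4,3,1) = 1/252
Σ_t [3,3]: t=3:−1/36 = -1/36
(3j)²=4/63 [(4 3 1; 0 0 0)], sign=+1
Σ_t [6,6]: t=6:+1/1440 = 1/1440
(3j)²=1/9 [(4 3 1; -4 3 1)], sign=+1
⇒ 4πI² = 4/3
I = (+1)√(4/3/(4π)) = 0.32573501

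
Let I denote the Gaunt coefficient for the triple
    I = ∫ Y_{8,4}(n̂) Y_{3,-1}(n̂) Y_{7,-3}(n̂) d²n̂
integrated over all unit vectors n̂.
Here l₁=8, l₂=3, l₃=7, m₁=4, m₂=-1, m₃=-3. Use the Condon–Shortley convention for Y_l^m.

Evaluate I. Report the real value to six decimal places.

Checks pass: Σm=0; 18 even; l₃=7∈[5,11].
(2·8+1)(2·3+1)(2·7+1) = 1785
Δ: 4! 12! 2! / 19! → 1/5290740
sum: t=1:−1/7257600 t=2:+1/2073600 t=3:−1/7257600 = 1/4838400
3j²(8 3 7; 0 0 0) = Δ·Π!·Σ² = 252/20995  (sign -1)
sum: t=0:+1/46448640 t=1:−1/13063680 t=2:+1/58060800 = -79/2090188800
3j²(8 3 7; 4 -1 -3) = Δ·Π!·Σ² = 68651/5290740  (sign -1)
combine: 4πI² = 1785·252/20995·68651/5290740 = 1441671/5185765
take √, sign +1: I = 0.14873793

0.148738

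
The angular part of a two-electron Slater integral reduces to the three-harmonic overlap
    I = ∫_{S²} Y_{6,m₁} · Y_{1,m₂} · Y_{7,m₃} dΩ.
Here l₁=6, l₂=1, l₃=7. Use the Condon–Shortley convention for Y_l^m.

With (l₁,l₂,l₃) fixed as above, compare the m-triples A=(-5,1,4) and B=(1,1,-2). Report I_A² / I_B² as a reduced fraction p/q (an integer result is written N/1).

1/12

l's match ⇒ only the (l;m) 3-j factors differ between A and B.
A: triangle coeff Δ(6,1,7) = 1/1365; Σ_t [0,0]: t=0:+1/79833600 = 1/79833600; (3j)²=1/455 [(6 1 7; -5 1 4)], sign=-1
B: triangle coeff Δ(6,1,7) = 1/1365; Σ_t [0,0]: t=0:+1/1209600 = 1/1209600; (3j)²=12/455 [(6 1 7; 1 1 -2)], sign=-1
I_A²/I_B² = (1/455)/(12/455) = 1/12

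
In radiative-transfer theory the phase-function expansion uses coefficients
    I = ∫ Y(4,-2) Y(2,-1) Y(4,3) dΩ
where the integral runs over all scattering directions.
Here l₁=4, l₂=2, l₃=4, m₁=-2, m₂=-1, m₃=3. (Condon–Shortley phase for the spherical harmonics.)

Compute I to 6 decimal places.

m-sum 0 ✓  L=10 even ✓  2≤4≤6 ✓
Π(2lᵢ+1) = 9×5×9 = 405
triangle coeff Δ(4,2,4) = 1/13860
Σ_t [0,2]: t=0:+1/192 t=1:−1/36 t=2:+1/192 = -5/288
(3j)²=20/693 [(4 2 4; 0 0 0)], sign=-1
Σ_t [0,1]: t=0:+1/1440 t=1:−1/240 = -1/288
(3j)²=5/132 [(4 2 4; -2 -1 3)], sign=+1
⇒ 4πI² = 375/847
I = (-1)√(375/847/(4π)) = -0.18770204

-0.187702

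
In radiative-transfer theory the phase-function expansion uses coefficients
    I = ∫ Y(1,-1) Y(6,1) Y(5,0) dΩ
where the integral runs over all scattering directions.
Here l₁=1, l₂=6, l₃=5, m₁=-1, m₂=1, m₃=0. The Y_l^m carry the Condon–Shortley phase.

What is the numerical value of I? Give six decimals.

Checks pass: Σm=0; 12 even; l₃=5∈[5,7].
(2·1+1)(2·6+1)(2·5+1) = 429
Δ: 2! 0! 10! / 13! → 1/858
sum: t=1:−1/14400 = -1/14400
3j²(1 6 5; 0 0 0) = Δ·Π!·Σ² = 6/143  (sign +1)
sum: t=2:+1/28800 = 1/28800
3j²(1 6 5; -1 1 0) = Δ·Π!·Σ² = 7/286  (sign -1)
combine: 4πI² = 429·6/143·7/286 = 63/143
take √, sign -1: I = -0.18723944

-0.187239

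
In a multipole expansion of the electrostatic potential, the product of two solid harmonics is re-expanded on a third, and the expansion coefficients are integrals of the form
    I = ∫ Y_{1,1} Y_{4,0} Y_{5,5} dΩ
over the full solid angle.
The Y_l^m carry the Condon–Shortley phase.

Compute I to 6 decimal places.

0.000000

Σmᵢ = 6 ≠ 0, so the φ-integral vanishes; I = 0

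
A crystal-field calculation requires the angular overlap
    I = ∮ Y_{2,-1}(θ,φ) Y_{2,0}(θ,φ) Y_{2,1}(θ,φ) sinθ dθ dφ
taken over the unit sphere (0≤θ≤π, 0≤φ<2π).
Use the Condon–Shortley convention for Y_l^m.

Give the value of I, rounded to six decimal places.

m-sum 0 ✓  L=6 even ✓  0≤2≤4 ✓
Π(2lᵢ+1) = 5×5×5 = 125
triangle coeff Δ(2,2,2) = 1/630
Σ_t [0,2]: t=0:+1/8 t=1:−1/1 t=2:+1/8 = -3/4
(3j)²=2/35 [(2 2 2; 0 0 0)], sign=-1
Σ_t [1,2]: t=1:−1/2 t=2:+1/4 = -1/4
(3j)²=1/70 [(2 2 2; -1 0 1)], sign=+1
⇒ 4πI² = 5/49
I = (-1)√(5/49/(4π)) = -0.09011188

-0.090112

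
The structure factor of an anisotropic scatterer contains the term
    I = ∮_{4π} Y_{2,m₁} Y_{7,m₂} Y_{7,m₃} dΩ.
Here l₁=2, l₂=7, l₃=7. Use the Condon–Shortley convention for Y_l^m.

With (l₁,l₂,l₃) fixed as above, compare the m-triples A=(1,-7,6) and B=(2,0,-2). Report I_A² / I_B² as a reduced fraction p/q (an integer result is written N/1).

Same 2,7,7: normalisation and zero-m 3j drop out of the ratio.
A: Δ: 2! 2! 12! / 17! → 1/185640; sum: t=0:+1/958003200 = 1/958003200; 3j²(2 7 7; 1 -7 6) = Δ·Π!·Σ² = 13/680  (sign -1)
B: Δ: 2! 2! 12! / 17! → 1/185640; sum: t=0:+1/2419200 = 1/2419200; 3j²(2 7 7; 2 0 -2) = Δ·Π!·Σ² = 27/1105  (sign -1)
I_A²/I_B² = (13/680)/(27/1105) = 169/216

169/216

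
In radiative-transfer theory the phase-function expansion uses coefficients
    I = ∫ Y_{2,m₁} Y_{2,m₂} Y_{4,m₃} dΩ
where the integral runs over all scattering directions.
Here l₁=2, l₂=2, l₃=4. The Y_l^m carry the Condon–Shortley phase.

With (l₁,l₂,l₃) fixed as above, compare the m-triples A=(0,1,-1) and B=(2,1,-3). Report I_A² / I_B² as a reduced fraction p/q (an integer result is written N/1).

6/7

Shared (l₁,l₂,l₃)=(2,2,4): N and (l;000)² cancel in I_A²/I_B².
A: Δ = 0!·4!·4!/9! = 1/630; Racah Σ t=0..0: t=0:+1/24 = 1/24; ⇒ 3j(2 2 4; 0 1 -1)² = 1/21, sgn -1
B: Δ = 0!·4!·4!/9! = 1/630; Racah Σ t=0..0: t=0:+1/144 = 1/144; ⇒ 3j(2 2 4; 2 1 -3)² = 1/18, sgn -1
I_A²/I_B² = (1/21)/(1/18) = 6/7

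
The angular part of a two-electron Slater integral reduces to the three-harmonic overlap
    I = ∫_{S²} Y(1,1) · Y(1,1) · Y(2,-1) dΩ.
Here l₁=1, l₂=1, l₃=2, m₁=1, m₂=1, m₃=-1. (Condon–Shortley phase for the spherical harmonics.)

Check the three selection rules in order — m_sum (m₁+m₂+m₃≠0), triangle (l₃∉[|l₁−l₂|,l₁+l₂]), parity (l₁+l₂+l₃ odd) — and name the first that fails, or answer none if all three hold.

Σmᵢ = 1  ✗
l₃∈[|l₁−l₂|,l₁+l₂]=[0,2], have l₃=2
Σlᵢ = 4 ⇒ even

m_sum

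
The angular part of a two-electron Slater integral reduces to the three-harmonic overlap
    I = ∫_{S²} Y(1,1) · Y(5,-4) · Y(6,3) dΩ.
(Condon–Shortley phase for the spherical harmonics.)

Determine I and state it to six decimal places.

-0.070770

Rules hold: Σm=0, L=12 even, 4≤6≤6.
N = 3·11·13 = 429
Δ = 0!·2!·10!/13! = 1/858
Racah Σ t=0..0: t=0:+1/14400 = 1/14400
⇒ 3j(1 5 6; 0 0 0)² = 6/143, sgn +1
Racah Σ t=0..0: t=0:+1/725760 = 1/725760
⇒ 3j(1 5 6; 1 -4 3)² = 1/286, sgn -1
4πI² = N·(3j₀)²·(3jₘ)² = 9/143
I = -1·√(0.0629371/4π) = -0.07076985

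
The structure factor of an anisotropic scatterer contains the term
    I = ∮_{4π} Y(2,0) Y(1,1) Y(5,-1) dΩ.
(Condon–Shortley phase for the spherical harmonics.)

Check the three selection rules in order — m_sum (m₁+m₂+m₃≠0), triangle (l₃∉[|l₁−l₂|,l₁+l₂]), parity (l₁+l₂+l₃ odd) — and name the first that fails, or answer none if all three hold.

azimuthal sum: 0 + 1 − 1 = 0  ✓
1 ≤ 5 ≤ 3 (triangle on l)  ✗
L = 2 + 1 + 5 = 8 (even)

triangle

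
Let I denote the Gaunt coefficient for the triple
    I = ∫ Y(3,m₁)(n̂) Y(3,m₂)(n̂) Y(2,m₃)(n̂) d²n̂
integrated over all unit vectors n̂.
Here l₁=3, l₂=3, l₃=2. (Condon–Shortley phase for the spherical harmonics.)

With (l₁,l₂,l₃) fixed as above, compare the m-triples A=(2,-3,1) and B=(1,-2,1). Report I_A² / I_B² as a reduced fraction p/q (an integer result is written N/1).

Shared (l₁,l₂,l₃)=(3,3,2): N and (l;000)² cancel in I_A²/I_B².
A: Δ = 4!·2!·2!/9! = 1/3780; Racah Σ t=0..0: t=0:+1/48 = 1/48; ⇒ 3j(3 3 2; 2 -3 1)² = 5/84, sgn -1
B: Δ = 4!·2!·2!/9! = 1/3780; Racah Σ t=0..1: t=0:+1/48 t=1:−1/12 = -1/16; ⇒ 3j(3 3 2; 1 -2 1)² = 1/28, sgn +1
I_A²/I_B² = (5/84)/(1/28) = 5/3

5/3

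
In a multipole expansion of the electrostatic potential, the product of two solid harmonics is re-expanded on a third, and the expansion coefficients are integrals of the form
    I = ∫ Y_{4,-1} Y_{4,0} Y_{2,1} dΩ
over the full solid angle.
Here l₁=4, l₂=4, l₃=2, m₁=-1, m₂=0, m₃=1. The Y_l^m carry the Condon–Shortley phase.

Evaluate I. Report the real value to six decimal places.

-0.044869

m-sum 0 ✓  L=10 even ✓  0≤2≤8 ✓
Π(2lᵢ+1) = 9×9×5 = 405
triangle coeff Δ(4,4,2) = 1/13860
Σ_t [2,4]: t=2:+1/192 t=3:−1/36 t=4:+1/192 = -5/288
(3j)²=20/693 [(4 4 2; 0 0 0)], sign=-1
Σ_t [3,4]: t=3:−1/72 t=4:+1/96 = -1/288
(3j)²=1/462 [(4 4 2; -1 0 1)], sign=+1
⇒ 4πI² = 150/5929
I = (-1)√(150/5929/(4π)) = -0.04486937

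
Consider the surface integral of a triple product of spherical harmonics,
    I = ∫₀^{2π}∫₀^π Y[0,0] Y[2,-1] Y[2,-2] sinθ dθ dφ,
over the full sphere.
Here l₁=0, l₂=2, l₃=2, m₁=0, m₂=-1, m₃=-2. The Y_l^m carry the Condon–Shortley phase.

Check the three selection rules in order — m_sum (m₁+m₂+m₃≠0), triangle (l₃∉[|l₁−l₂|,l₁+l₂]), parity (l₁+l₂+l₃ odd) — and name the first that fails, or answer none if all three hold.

Σmᵢ = -3  ✗
l₃∈[|l₁−l₂|,l₁+l₂]=[2,2], have l₃=2
Σlᵢ = 4 ⇒ even

m_sum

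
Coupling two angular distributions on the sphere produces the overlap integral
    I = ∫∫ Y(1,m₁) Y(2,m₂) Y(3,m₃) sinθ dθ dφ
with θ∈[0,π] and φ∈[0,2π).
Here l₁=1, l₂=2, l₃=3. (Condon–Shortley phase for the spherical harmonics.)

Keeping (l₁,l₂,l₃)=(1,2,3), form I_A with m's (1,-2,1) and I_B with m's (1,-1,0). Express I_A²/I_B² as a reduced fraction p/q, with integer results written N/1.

1/3

Shared (l₁,l₂,l₃)=(1,2,3): N and (l;000)² cancel in I_A²/I_B².
A: Δ = 0!·2!·4!/7! = 1/105; Racah Σ t=0..0: t=0:+1/48 = 1/48; ⇒ 3j(1 2 3; 1 -2 1)² = 1/105, sgn +1
B: Δ = 0!·2!·4!/7! = 1/105; Racah Σ t=0..0: t=0:+1/12 = 1/12; ⇒ 3j(1 2 3; 1 -1 0)² = 1/35, sgn -1
I_A²/I_B² = (1/105)/(1/35) = 1/3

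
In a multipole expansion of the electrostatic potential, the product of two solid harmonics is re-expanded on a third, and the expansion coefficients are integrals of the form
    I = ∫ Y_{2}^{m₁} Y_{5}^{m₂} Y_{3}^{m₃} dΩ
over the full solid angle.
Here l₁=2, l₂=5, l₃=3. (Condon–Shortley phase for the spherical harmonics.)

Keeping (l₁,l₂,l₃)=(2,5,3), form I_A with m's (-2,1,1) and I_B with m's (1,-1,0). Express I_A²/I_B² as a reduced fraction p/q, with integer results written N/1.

3/16

Same 2,5,3: normalisation and zero-m 3j drop out of the ratio.
A: Δ: 4! 0! 6! / 11! → 1/2310; sum: t=4:+1/1152 = 1/1152; 3j²(2 5 3; -2 1 1) = Δ·Π!·Σ² = 1/154  (sign +1)
B: Δ: 4! 0! 6! / 11! → 1/2310; sum: t=1:−1/216 = -1/216; 3j²(2 5 3; 1 -1 0) = Δ·Π!·Σ² = 8/231  (sign +1)
I_A²/I_B² = (1/154)/(8/231) = 3/16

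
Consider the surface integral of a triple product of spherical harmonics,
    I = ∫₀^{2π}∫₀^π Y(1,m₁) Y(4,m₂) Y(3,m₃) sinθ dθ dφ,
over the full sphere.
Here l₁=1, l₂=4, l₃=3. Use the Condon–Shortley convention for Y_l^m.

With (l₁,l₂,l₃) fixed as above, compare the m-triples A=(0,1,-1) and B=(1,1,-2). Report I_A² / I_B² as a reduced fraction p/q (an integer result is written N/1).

5/1

Same 1,4,3: normalisation and zero-m 3j drop out of the ratio.
A: Δ: 2! 0! 6! / 9! → 1/252; sum: t=1:−1/48 = -1/48; 3j²(1 4 3; 0 1 -1) = Δ·Π!·Σ² = 5/84  (sign -1)
B: Δ: 2! 0! 6! / 9! → 1/252; sum: t=0:+1/240 = 1/240; 3j²(1 4 3; 1 1 -2) = Δ·Π!·Σ² = 1/84  (sign -1)
I_A²/I_B² = (5/84)/(1/84) = 5/1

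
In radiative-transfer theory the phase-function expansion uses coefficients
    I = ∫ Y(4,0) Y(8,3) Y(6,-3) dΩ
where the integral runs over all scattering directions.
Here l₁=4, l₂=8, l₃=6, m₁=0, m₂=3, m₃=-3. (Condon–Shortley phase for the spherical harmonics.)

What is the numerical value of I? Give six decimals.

m-sum 0 ✓  L=18 even ✓  4≤6≤12 ✓
Π(2lᵢ+1) = 9×17×13 = 1989
triangle coeff Δ(4,8,6) = 1/23279256
Σ_t [2,4]: t=2:+1/1658880 t=3:−1/518400 t=4:+1/1658880 = -1/1382400
(3j)²=504/46189 [(4 8 6; 0 0 0)], sign=-1
Σ_t [2,4]: t=2:+1/34836480 t=3:−1/2903040 t=4:+1/2903040 = 1/34836480
(3j)²=25/117572 [(4 8 6; 0 3 -3)], sign=-1
⇒ 4πI² = 4050/877591
I = (+1)√(4050/877591/(4π)) = 0.01916357

0.019164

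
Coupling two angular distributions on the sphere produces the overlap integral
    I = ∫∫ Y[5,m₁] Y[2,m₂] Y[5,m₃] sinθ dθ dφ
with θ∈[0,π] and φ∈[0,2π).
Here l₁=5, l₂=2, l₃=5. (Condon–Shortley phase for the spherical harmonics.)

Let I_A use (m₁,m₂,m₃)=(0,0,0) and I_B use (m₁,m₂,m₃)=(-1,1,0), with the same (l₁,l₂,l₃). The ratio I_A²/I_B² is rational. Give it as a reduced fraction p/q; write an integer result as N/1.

20/1

Shared (l₁,l₂,l₃)=(5,2,5): N and (l;000)² cancel in I_A²/I_B².
A: Δ = 2!·8!·2!/13! = 1/38610; Racah Σ t=0..2: t=0:+1/2880 t=1:−1/576 t=2:+1/2880 = -1/960; ⇒ 3j(5 2 5; 0 0 0)² = 10/429, sgn +1
B: Δ = 2!·8!·2!/13! = 1/38610; Racah Σ t=1..2: t=1:−1/1440 t=2:+1/1152 = 1/5760; ⇒ 3j(5 2 5; -1 1 0)² = 1/858, sgn -1
I_A²/I_B² = (10/429)/(1/858) = 20/1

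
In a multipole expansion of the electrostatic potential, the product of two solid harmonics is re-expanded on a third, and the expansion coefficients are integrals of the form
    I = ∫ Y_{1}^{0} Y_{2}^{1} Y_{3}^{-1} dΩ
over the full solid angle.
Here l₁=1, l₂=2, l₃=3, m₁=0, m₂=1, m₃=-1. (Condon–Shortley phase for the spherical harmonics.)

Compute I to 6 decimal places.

-0.233597

Rules hold: Σm=0, L=6 even, 1≤3≤3.
N = 3·5·7 = 105
Δ = 0!·2!·4!/7! = 1/105
Racah Σ t=0..0: t=0:+1/4 = 1/4
⇒ 3j(1 2 3; 0 0 0)² = 3/35, sgn -1
Racah Σ t=0..0: t=0:+1/6 = 1/6
⇒ 3j(1 2 3; 0 1 -1)² = 8/105, sgn +1
4πI² = N·(3j₀)²·(3jₘ)² = 24/35
I = -1·√(0.685714/4π) = -0.23359668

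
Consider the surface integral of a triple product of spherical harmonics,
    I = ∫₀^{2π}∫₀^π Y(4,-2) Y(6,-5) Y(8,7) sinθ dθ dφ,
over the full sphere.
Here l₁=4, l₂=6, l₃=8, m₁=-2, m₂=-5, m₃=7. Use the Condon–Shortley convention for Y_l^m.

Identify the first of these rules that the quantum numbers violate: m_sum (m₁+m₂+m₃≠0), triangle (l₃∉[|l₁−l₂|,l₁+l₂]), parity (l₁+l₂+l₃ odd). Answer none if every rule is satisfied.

m₁+m₂+m₃ = -2 − 5 + 7 = 0  ✓
triangle: |4−6|=2 ≤ l₃=8 ≤ 4+6=10  ✓
parity: l₁+l₂+l₃ = 18 is even  ✓

none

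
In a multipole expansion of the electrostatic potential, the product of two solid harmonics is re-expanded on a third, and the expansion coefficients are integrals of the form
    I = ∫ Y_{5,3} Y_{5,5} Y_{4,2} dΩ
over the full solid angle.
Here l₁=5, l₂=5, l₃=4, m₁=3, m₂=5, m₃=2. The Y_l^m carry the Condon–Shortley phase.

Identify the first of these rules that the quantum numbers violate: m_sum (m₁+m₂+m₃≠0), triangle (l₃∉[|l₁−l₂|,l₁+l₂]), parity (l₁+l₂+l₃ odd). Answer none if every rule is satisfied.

m_sum

Σmᵢ = 10  ✗
l₃∈[|l₁−l₂|,l₁+l₂]=[0,10], have l₃=4
Σlᵢ = 14 ⇒ even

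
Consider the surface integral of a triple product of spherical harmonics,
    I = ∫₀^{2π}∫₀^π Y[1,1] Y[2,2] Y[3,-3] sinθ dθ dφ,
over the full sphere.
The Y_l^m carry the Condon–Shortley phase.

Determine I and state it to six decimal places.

m-sum 0 ✓  L=6 even ✓  1≤3≤3 ✓
Π(2lᵢ+1) = 3×5×7 = 105
triangle coeff Δ(1,2,3) = 1/105
Σ_t [0,0]: t=0:+1/4 = 1/4
(3j)²=3/35 [(1 2 3; 0 0 0)], sign=-1
Σ_t [0,0]: t=0:+1/48 = 1/48
(3j)²=1/7 [(1 2 3; 1 2 -3)], sign=+1
⇒ 4πI² = 9/7
I = (-1)√(9/7/(4π)) = -0.31986543

-0.319865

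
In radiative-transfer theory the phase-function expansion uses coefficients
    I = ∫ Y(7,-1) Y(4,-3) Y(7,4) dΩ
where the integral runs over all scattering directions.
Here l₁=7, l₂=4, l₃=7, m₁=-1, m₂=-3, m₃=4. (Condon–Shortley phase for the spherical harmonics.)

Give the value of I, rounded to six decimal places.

-0.140104

Checks pass: Σm=0; 18 even; l₃=7∈[3,11].
(2·7+1)(2·4+1)(2·7+1) = 2025
Δ: 4! 10! 4! / 19! → 1/58198140
sum: t=0:+1/17418240 t=1:−1/622080 t=2:+1/230400 t=3:−1/622080 t=4:+1/17418240 = 1/806400
3j²(7 4 7; 0 0 0) = Δ·Π!·Σ² = 2268/230945  (sign -1)
sum: t=0:+1/11612160 t=1:−1/4354560 = -1/6967296
3j²(7 4 7; -1 -3 4) = Δ·Π!·Σ² = 625/50388  (sign +1)
combine: 4πI² = 2025·2268/230945·625/50388 = 47840625/193947611
take √, sign -1: I = -0.14010424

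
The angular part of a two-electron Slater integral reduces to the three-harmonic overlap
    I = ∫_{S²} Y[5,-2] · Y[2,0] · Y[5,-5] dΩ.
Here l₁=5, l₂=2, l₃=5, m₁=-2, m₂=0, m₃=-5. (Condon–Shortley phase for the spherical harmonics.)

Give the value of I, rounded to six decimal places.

0.000000

Σmᵢ = -7 ≠ 0, so the φ-integral vanishes; I = 0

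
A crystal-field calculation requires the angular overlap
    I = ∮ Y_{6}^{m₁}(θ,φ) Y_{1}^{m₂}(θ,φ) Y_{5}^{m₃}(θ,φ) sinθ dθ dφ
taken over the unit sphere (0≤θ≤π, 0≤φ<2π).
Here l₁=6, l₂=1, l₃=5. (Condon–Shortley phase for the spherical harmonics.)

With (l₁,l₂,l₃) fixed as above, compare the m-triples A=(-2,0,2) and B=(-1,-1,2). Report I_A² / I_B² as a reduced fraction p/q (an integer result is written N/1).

16/5

Same 6,1,5: normalisation and zero-m 3j drop out of the ratio.
A: Δ: 2! 10! 0! / 13! → 1/858; sum: t=1:−1/30240 = -1/30240; 3j²(6 1 5; -2 0 2) = Δ·Π!·Σ² = 16/429  (sign +1)
B: Δ: 2! 10! 0! / 13! → 1/858; sum: t=0:+1/60480 = 1/60480; 3j²(6 1 5; -1 -1 2) = Δ·Π!·Σ² = 5/429  (sign -1)
I_A²/I_B² = (16/429)/(5/429) = 16/5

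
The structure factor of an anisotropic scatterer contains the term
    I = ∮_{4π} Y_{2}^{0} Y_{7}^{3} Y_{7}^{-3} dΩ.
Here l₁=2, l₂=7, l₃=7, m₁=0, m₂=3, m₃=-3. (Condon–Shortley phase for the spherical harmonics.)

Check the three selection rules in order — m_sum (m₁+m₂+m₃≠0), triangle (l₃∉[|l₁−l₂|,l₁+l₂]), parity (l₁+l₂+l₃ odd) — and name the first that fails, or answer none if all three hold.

none

m₁+m₂+m₃ = 0 + 3 − 3 = 0  ✓
triangle: |2−7|=5 ≤ l₃=7 ≤ 2+7=9  ✓
parity: l₁+l₂+l₃ = 16 is even  ✓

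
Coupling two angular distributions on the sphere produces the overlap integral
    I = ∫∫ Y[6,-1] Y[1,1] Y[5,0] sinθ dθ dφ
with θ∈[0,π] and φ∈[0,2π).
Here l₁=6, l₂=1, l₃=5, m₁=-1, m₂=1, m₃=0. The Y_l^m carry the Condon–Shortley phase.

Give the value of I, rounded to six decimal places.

Checks pass: Σm=0; 12 even; l₃=5∈[5,7].
(2·6+1)(2·1+1)(2·5+1) = 429
Δ: 2! 10! 0! / 13! → 1/858
sum: t=1:−1/14400 = -1/14400
3j²(6 1 5; 0 0 0) = Δ·Π!·Σ² = 6/143  (sign +1)
sum: t=2:+1/28800 = 1/28800
3j²(6 1 5; -1 1 0) = Δ·Π!·Σ² = 7/286  (sign -1)
combine: 4πI² = 429·6/143·7/286 = 63/143
take √, sign -1: I = -0.18723944

-0.187239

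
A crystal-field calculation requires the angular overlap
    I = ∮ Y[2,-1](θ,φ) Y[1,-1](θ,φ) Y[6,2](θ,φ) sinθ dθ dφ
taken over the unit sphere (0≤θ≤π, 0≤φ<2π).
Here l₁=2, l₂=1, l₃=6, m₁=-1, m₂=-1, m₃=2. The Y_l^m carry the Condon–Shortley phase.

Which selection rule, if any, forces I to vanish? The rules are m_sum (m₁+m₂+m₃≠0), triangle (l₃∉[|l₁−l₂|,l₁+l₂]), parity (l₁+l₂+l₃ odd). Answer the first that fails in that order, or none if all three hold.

triangle

m₁+m₂+m₃ = -1 − 1 + 2 = 0  ✓
triangle: |2−1|=1 ≤ l₃=6 ≤ 2+1=3  ✗
parity: l₁+l₂+l₃ = 9 is odd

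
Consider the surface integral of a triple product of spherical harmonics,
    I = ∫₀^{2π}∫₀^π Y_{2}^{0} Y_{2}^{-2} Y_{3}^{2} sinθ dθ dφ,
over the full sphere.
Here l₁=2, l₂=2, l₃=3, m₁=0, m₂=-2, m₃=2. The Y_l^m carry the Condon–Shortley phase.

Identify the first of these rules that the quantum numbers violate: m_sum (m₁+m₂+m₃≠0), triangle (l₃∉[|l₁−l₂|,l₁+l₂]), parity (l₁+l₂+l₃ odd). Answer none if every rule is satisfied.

azimuthal sum: 0 − 2 + 2 = 0  ✓
0 ≤ 3 ≤ 4 (triangle on l)  ✓
L = 2 + 2 + 3 = 7 (odd)  ✗

parity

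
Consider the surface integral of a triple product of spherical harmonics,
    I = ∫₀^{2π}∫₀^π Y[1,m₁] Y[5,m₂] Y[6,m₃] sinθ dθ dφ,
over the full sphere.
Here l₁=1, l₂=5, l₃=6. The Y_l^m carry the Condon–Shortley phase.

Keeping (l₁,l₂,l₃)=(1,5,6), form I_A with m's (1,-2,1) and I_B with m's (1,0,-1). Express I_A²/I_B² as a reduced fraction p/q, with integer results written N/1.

10/21

l's match ⇒ only the (l;m) 3-j factors differ between A and B.
A: triangle coeff Δ(1,5,6) = 1/858; Σ_t [0,0]: t=0:+1/60480 = 1/60480; (3j)²=5/429 [(1 5 6; 1 -2 1)], sign=-1
B: triangle coeff Δ(1,5,6) = 1/858; Σ_t [0,0]: t=0:+1/28800 = 1/28800; (3j)²=7/286 [(1 5 6; 1 0 -1)], sign=-1
I_A²/I_B² = (5/429)/(7/286) = 10/21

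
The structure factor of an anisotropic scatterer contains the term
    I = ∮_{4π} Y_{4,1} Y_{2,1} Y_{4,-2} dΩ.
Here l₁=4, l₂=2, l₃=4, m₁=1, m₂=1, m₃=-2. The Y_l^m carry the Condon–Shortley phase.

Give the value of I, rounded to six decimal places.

0.127700

Rules hold: Σm=0, L=10 even, 2≤4≤6.
N = 9·5·9 = 405
Δ = 2!·6!·2!/11! = 1/13860
Racah Σ t=0..2: t=0:+1/192 t=1:−1/36 t=2:+1/192 = -5/288
⇒ 3j(4 2 4; 0 0 0)² = 20/693, sgn -1
Racah Σ t=1..2: t=1:−1/96 t=2:+1/240 = -1/160
⇒ 3j(4 2 4; 1 1 -2)² = 27/1540, sgn -1
4πI² = N·(3j₀)²·(3jₘ)² = 1215/5929
I = +1·√(0.204925/4π) = 0.12770047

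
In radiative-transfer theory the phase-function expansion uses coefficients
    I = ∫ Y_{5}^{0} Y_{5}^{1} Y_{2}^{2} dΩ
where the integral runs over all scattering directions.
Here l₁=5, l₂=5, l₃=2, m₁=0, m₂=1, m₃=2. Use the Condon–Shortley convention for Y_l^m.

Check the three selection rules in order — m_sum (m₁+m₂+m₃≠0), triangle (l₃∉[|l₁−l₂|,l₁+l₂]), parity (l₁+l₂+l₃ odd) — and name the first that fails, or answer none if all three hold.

Σmᵢ = 3  ✗
l₃∈[|l₁−l₂|,l₁+l₂]=[0,10], have l₃=2
Σlᵢ = 12 ⇒ even

m_sum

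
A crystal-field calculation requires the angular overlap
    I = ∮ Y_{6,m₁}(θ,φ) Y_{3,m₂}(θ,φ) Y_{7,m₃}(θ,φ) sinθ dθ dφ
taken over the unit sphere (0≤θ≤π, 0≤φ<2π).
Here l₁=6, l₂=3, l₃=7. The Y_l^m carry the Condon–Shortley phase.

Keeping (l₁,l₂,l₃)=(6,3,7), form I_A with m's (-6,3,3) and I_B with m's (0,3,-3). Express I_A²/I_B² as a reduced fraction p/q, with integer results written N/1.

l's match ⇒ only the (l;m) 3-j factors differ between A and B.
A: triangle coeff Δ(6,3,7) = 1/2042040; Σ_t [2,2]: t=2:+1/174182400 = 1/174182400; (3j)²=3/6188 [(6 3 7; -6 3 3)], sign=+1
B: triangle coeff Δ(6,3,7) = 1/2042040; Σ_t [2,2]: t=2:+1/829440 = 1/829440; (3j)²=225/9724 [(6 3 7; 0 3 -3)], sign=+1
I_A²/I_B² = (3/6188)/(225/9724) = 11/525

11/525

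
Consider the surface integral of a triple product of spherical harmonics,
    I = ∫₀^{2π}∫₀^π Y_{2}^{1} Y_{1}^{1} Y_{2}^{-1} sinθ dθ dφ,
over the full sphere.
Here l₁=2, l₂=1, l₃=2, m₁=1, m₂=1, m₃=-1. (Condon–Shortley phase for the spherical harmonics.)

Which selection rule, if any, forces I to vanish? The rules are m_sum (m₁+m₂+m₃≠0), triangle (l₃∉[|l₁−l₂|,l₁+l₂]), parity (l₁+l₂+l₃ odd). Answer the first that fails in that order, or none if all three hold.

Σmᵢ = 1  ✗
l₃∈[|l₁−l₂|,l₁+l₂]=[1,3], have l₃=2
Σlᵢ = 5 ⇒ odd

m_sum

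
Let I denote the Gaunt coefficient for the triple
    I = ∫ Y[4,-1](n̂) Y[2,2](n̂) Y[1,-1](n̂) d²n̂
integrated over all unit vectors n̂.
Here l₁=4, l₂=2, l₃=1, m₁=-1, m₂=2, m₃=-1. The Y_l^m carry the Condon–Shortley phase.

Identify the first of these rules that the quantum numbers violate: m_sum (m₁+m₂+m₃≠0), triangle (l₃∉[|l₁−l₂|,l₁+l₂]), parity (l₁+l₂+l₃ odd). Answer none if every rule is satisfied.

azimuthal sum: -1 + 2 − 1 = 0  ✓
2 ≤ 1 ≤ 6 (triangle on l)  ✗
L = 4 + 2 + 1 = 7 (odd)

triangle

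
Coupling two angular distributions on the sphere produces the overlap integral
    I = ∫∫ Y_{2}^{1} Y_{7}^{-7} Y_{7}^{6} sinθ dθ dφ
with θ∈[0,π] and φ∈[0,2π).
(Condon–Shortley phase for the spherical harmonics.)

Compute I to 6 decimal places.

m-sum 0 ✓  L=16 even ✓  5≤7≤9 ✓
Π(2lᵢ+1) = 5×15×15 = 1125
triangle coeff Δ(2,7,7) = 1/185640
Σ_t [0,2]: t=0:+1/2419200 t=1:−1/518400 t=2:+1/2419200 = -1/907200
(3j)²=56/3315 [(2 7 7; 0 0 0)], sign=+1
Σ_t [0,0]: t=0:+1/958003200 = 1/958003200
(3j)²=13/680 [(2 7 7; 1 -7 6)], sign=-1
⇒ 4πI² = 105/289
I = (-1)√(105/289/(4π)) = -0.17003597

-0.170036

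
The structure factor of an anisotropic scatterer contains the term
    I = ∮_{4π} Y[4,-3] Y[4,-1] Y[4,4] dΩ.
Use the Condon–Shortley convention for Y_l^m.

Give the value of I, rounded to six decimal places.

m-sum 0 ✓  L=12 even ✓  0≤4≤8 ✓
Π(2lᵢ+1) = 9×9×9 = 729
triangle coeff Δ(4,4,4) = 1/450450
Σ_t [0,4]: t=0:+1/13824 t=1:−1/216 t=2:+1/64 t=3:−1/216 t=4:+1/13824 = 5/768
(3j)²=18/1001 [(4 4 4; 0 0 0)], sign=+1
Σ_t [3,3]: t=3:−1/3456 = -1/3456
(3j)²=35/1287 [(4 4 4; -3 -1 4)], sign=-1
⇒ 4πI² = 7290/20449
I = (-1)√(7290/20449/(4π)) = -0.16843130

-0.168431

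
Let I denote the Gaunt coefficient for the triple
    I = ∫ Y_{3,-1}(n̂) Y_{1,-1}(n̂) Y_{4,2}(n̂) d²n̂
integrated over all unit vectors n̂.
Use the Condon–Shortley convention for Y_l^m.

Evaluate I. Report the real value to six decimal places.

0.238414

m-sum 0 ✓  L=8 even ✓  2≤4≤4 ✓
Π(2lᵢ+1) = 7×3×9 = 189
triangle coeff Δ(3,1,4) = 1/252
Σ_t [0,0]: t=0:+1/36 = 1/36
(3j)²=4/63 [(3 1 4; 0 0 0)], sign=+1
Σ_t [0,0]: t=0:+1/96 = 1/96
(3j)²=5/84 [(3 1 4; -1 -1 2)], sign=+1
⇒ 4πI² = 5/7
I = (+1)√(5/7/(4π)) = 0.23841361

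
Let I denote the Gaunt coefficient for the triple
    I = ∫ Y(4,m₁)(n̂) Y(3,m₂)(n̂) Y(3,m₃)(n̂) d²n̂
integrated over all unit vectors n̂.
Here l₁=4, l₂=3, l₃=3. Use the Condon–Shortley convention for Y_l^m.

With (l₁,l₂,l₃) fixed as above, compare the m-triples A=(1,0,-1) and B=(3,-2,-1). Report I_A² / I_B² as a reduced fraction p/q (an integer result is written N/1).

15/14

Shared (l₁,l₂,l₃)=(4,3,3): N and (l;000)² cancel in I_A²/I_B².
A: Δ = 4!·4!·2!/11! = 1/34650; Racah Σ t=1..3: t=1:−1/48 t=2:+1/24 t=3:−1/288 = 5/288; ⇒ 3j(4 3 3; 1 0 -1)² = 5/462, sgn +1
B: Δ = 4!·4!·2!/11! = 1/34650; Racah Σ t=0..1: t=0:+1/144 t=1:−1/288 = 1/288; ⇒ 3j(4 3 3; 3 -2 -1)² = 1/99, sgn +1
I_A²/I_B² = (5/462)/(1/99) = 15/14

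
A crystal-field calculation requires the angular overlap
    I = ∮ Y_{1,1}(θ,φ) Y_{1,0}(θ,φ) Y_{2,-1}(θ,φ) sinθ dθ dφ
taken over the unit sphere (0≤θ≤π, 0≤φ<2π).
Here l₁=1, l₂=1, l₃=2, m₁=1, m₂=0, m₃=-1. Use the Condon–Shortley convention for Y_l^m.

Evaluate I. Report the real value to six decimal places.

-0.218510

m-sum 0 ✓  L=4 even ✓  0≤2≤2 ✓
Π(2lᵢ+1) = 3×3×5 = 45
triangle coeff Δ(1,1,2) = 1/30
Σ_t [0,0]: t=0:+1/1 = 1/1
(3j)²=2/15 [(1 1 2; 0 0 0)], sign=+1
Σ_t [0,0]: t=0:+1/2 = 1/2
(3j)²=1/10 [(1 1 2; 1 0 -1)], sign=-1
⇒ 4πI² = 3/5
I = (-1)√(3/5/(4π)) = -0.21850969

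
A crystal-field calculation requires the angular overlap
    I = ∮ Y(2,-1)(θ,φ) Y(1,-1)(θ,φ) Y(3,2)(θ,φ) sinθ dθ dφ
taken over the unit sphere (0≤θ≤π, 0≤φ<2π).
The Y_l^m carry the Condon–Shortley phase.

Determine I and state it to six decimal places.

0.261169

Rules hold: Σm=0, L=6 even, 1≤3≤3.
N = 5·3·7 = 105
Δ = 0!·4!·2!/7! = 1/105
Racah Σ t=0..0: t=0:+1/4 = 1/4
⇒ 3j(2 1 3; 0 0 0)² = 3/35, sgn -1
Racah Σ t=0..0: t=0:+1/12 = 1/12
⇒ 3j(2 1 3; -1 -1 2)² = 2/21, sgn -1
4πI² = N·(3j₀)²·(3jₘ)² = 6/7
I = +1·√(0.857143/4π) = 0.26116903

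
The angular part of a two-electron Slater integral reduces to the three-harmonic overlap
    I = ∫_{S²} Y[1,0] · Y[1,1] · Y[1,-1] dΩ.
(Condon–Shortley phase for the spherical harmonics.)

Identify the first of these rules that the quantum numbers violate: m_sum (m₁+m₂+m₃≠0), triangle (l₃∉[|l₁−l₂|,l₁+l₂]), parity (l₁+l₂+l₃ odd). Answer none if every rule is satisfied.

parity

m₁+m₂+m₃ = 0 + 1 − 1 = 0  ✓
triangle: |1−1|=0 ≤ l₃=1 ≤ 1+1=2  ✓
parity: l₁+l₂+l₃ = 3 is odd  ✗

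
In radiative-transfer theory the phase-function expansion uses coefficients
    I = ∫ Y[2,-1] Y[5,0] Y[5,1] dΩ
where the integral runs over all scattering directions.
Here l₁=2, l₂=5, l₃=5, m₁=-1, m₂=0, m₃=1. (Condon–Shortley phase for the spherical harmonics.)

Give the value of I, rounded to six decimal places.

Rules hold: Σm=0, L=12 even, 3≤5≤7.
N = 5·11·11 = 605
Δ = 2!·2!·8!/13! = 1/38610
Racah Σ t=0..2: t=0:+1/2880 t=1:−1/576 t=2:+1/2880 = -1/960
⇒ 3j(2 5 5; 0 0 0)² = 10/429, sgn +1
Racah Σ t=1..2: t=1:−1/1152 t=2:+1/1440 = -1/5760
⇒ 3j(2 5 5; -1 0 1)² = 1/858, sgn -1
4πI² = N·(3j₀)²·(3jₘ)² = 25/1521
I = -1·√(0.0164366/4π) = -0.03616600

-0.036166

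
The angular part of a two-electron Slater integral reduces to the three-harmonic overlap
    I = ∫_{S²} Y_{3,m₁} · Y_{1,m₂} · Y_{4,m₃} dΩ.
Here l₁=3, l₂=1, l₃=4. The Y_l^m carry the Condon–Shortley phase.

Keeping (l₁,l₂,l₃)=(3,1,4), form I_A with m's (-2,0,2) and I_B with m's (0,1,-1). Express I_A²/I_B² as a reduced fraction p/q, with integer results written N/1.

l's match ⇒ only the (l;m) 3-j factors differ between A and B.
A: triangle coeff Δ(3,1,4) = 1/252; Σ_t [0,0]: t=0:+1/120 = 1/120; (3j)²=1/21 [(3 1 4; -2 0 2)], sign=+1
B: triangle coeff Δ(3,1,4) = 1/252; Σ_t [0,0]: t=0:+1/72 = 1/72; (3j)²=5/126 [(3 1 4; 0 1 -1)], sign=-1
I_A²/I_B² = (1/21)/(5/126) = 6/5

6/5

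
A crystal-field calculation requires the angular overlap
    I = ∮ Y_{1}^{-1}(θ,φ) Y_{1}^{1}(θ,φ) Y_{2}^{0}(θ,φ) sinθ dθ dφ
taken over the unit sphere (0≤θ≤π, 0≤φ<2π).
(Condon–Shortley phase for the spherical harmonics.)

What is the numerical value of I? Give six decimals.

Rules hold: Σm=0, L=4 even, 0≤2≤2.
N = 3·3·5 = 45
Δ = 0!·2!·2!/5! = 1/30
Racah Σ t=0..0: t=0:+1/1 = 1/1
⇒ 3j(1 1 2; 0 0 0)² = 2/15, sgn +1
Racah Σ t=0..0: t=0:+1/4 = 1/4
⇒ 3j(1 1 2; -1 1 0)² = 1/30, sgn +1
4πI² = N·(3j₀)²·(3jₘ)² = 1/5
I = +1·√(0.2/4π) = 0.12615663

0.126157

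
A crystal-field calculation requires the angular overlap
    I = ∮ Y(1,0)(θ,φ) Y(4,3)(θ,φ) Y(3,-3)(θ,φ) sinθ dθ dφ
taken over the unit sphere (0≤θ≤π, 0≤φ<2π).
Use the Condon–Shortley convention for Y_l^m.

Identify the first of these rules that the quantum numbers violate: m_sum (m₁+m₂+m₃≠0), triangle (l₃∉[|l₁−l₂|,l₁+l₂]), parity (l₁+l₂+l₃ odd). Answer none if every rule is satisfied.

azimuthal sum: 0 + 3 − 3 = 0  ✓
3 ≤ 3 ≤ 5 (triangle on l)  ✓
L = 1 + 4 + 3 = 8 (even)  ✓

none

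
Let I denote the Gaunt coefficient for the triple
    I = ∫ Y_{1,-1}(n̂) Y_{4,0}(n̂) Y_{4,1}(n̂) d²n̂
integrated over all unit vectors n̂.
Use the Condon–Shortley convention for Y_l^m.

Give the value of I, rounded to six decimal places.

L=9 odd ⇒ parity kills the (l;000) factor ⇒ I = 0

0.000000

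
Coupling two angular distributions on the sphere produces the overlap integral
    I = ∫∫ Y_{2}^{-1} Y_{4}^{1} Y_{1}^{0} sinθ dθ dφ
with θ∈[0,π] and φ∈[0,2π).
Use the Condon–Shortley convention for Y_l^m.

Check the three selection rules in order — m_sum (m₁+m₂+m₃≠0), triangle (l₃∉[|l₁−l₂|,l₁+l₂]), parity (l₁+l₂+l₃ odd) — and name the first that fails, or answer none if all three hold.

triangle

azimuthal sum: -1 + 1 + 0 = 0  ✓
2 ≤ 1 ≤ 6 (triangle on l)  ✗
L = 2 + 4 + 1 = 7 (odd)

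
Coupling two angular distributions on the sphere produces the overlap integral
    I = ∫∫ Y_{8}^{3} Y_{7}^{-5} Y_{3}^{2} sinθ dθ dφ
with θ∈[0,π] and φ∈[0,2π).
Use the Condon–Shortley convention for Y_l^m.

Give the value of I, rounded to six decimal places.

Rules hold: Σm=0, L=18 even, 1≤3≤15.
N = 17·15·7 = 1785
Δ = 12!·4!·2!/19! = 1/5290740
Racah Σ t=5..7: t=5:−1/7257600 t=6:+1/2073600 t=7:−1/7257600 = 1/4838400
⇒ 3j(8 7 3; 0 0 0)² = 252/20995, sgn -1
Racah Σ t=1..2: t=1:−1/958003200 t=2:+1/87091200 = 1/95800320
⇒ 3j(8 7 3; 3 -5 2)² = 1000/88179, sgn -1
4πI² = N·(3j₀)²·(3jₘ)² = 252000/1037153
I = +1·√(0.242973/4π) = 0.13905094

0.139051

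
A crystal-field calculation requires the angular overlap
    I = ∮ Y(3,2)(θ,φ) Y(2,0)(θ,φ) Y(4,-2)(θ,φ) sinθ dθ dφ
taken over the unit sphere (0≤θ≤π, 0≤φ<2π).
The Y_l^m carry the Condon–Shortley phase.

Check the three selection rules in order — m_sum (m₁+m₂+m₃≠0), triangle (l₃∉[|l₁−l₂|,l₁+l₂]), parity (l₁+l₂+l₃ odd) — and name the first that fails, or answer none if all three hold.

parity

m₁+m₂+m₃ = 2 + 0 − 2 = 0  ✓
triangle: |3−2|=1 ≤ l₃=4 ≤ 3+2=5  ✓
parity: l₁+l₂+l₃ = 9 is odd  ✗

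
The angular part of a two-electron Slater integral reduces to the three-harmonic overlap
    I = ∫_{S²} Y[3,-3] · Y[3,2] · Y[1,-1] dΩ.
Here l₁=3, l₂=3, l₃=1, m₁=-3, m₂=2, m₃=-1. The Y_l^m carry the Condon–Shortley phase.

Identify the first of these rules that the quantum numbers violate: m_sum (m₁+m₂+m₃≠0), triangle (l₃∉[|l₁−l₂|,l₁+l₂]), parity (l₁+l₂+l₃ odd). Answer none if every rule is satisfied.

m₁+m₂+m₃ = -3 + 2 − 1 = -2  ✗
triangle: |3−3|=0 ≤ l₃=1 ≤ 3+3=6
parity: l₁+l₂+l₃ = 7 is odd

m_sum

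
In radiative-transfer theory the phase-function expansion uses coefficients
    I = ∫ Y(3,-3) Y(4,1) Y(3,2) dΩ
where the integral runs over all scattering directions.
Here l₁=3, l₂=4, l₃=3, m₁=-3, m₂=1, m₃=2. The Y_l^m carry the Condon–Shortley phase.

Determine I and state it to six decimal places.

Checks pass: Σm=0; 10 even; l₃=3∈[1,7].
(2·3+1)(2·4+1)(2·3+1) = 441
Δ: 4! 2! 4! / 11! → 1/34650
sum: t=1:−1/72 t=2:+1/16 t=3:−1/72 = 5/144
3j²(3 4 3; 0 0 0) = Δ·Π!·Σ² = 2/77  (sign -1)
sum: t=4:+1/288 = 1/288
3j²(3 4 3; -3 1 2) = Δ·Π!·Σ² = 5/231  (sign -1)
combine: 4πI² = 441·2/77·5/231 = 30/121
take √, sign +1: I = 0.14046335

0.140463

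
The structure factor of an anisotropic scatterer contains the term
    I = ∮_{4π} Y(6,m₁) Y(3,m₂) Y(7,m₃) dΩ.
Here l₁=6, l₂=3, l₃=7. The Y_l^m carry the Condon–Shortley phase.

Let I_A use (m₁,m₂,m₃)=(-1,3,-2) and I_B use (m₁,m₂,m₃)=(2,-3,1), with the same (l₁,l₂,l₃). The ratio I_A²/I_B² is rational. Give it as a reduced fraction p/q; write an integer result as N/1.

27/20

Same 6,3,7: normalisation and zero-m 3j drop out of the ratio.
A: Δ: 2! 10! 4! / 17! → 1/2042040; sum: t=2:+1/691200 = 1/691200; 3j²(6 3 7; -1 3 -2) = Δ·Π!·Σ² = 189/9724  (sign -1)
B: Δ: 2! 10! 4! / 17! → 1/2042040; sum: t=0:+1/829440 = 1/829440; 3j²(6 3 7; 2 -3 1) = Δ·Π!·Σ² = 35/2431  (sign +1)
I_A²/I_B² = (189/9724)/(35/2431) = 27/20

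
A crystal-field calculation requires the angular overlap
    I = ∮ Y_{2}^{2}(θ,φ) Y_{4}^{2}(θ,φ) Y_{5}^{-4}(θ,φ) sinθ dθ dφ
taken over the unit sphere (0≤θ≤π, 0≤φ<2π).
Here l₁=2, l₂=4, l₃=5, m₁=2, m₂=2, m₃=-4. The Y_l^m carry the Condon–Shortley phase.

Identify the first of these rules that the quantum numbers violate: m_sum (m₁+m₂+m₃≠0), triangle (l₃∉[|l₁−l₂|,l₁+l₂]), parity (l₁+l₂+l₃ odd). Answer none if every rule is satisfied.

Σmᵢ = 0  ✓
l₃∈[|l₁−l₂|,l₁+l₂]=[2,6], have l₃=5  ✓
Σlᵢ = 11 ⇒ odd  ✗

parity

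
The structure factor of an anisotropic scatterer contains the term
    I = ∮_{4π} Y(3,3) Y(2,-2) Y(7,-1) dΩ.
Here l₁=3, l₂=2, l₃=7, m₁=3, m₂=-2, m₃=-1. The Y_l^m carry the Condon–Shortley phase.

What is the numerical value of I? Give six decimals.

0.000000

l₃=7 ∉ [1,5] — triangle fails ⇒ I = 0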